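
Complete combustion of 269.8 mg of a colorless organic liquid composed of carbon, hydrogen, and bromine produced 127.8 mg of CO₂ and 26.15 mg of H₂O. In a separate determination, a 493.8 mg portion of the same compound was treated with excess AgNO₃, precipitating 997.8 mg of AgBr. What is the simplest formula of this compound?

CHBr

mol C = 0.1278 g CO₂ ÷ 44.009 g/mol = 0.0029040 mol
mol H = 2 × 0.02615 g H₂O ÷ 18.015 g/mol = 0.0029031 mol
From the AgBr data: mol Br per gram of compound = (0.9978 ÷ 187.772) ÷ 0.4938 = 0.010761 mol/g, so in the 0.2698 g combustion sample mol Br = 0.0029034 mol
Divide by the smallest (0.0029031 mol): C 1.000, H 1.000, Br 1.000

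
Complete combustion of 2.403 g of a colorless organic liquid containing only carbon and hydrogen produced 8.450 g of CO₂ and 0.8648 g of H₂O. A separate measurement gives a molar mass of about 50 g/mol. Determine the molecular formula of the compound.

C4H2

mol C = 8.450 g CO₂ ÷ 44.009 g/mol = 0.19201 mol
mol H = 2 × 0.8648 g H₂O ÷ 18.015 g/mol = 0.096009 mol
Divide by the smallest (0.096009 mol): C 2.000, H 1.000
Empirical formula: C2H
Empirical-formula mass = 25.03 g/mol; 50 ÷ 25.03 ≈ 2, so the molecular formula is C4H2.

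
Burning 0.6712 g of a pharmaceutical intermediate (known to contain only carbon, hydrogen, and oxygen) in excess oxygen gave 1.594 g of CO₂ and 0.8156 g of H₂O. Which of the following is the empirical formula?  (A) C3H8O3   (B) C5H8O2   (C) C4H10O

mol C = 1.594 g CO₂ ÷ 44.009 g/mol = 0.036220 mol
mol H = 2 × 0.8156 g H₂O ÷ 18.015 g/mol = 0.090547 mol
mass O = 0.6712 − (0.43504 + 0.091271) = 0.14489 g → mol O = 0.14489 ÷ 15.999 = 0.0090563 mol
Divide by the smallest (0.0090563 mol): C 3.999, H 9.998, O 1.000

(C) C4H10O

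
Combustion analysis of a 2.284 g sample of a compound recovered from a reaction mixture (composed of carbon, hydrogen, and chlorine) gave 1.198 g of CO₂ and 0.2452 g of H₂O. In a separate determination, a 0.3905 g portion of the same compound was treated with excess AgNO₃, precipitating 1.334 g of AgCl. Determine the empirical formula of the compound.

mol C = 1.198 g CO₂ ÷ 44.009 g/mol = 0.027222 mol
mol H = 2 × 0.2452 g H₂O ÷ 18.015 g/mol = 0.027222 mol
From the AgCl data: mol Cl per gram of compound = (1.334 ÷ 143.318) ÷ 0.3905 = 0.023836 mol/g, so in the 2.284 g combustion sample mol Cl = 0.054442 mol
Divide by the smallest (0.027222 mol): C 1.000, H 1.000, Cl 2.000

CHCl2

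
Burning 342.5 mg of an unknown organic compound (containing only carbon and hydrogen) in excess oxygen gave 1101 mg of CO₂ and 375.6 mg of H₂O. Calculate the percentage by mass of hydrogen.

12.27%

mol C = 1.101 g CO₂ ÷ 44.009 g/mol = 0.025018 mol
mol H = 2 × 0.3756 g H₂O ÷ 18.015 g/mol = 0.041699 mol
mass % H = 0.042032 g ÷ 0.3425 g × 100%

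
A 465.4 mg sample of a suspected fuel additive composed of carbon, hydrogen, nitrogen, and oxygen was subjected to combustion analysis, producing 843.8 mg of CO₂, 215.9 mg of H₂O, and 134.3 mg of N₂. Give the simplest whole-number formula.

C4H5N2O

mol C = 0.8438 g CO₂ ÷ 44.009 g/mol = 0.019173 mol
mol H = 2 × 0.2159 g H₂O ÷ 18.015 g/mol = 0.023969 mol
mol N = 2 × 0.1343 g N₂ ÷ 28.014 g/mol = 0.0095881 mol
mass O = 0.4654 − (0.23029 + 0.024161 + 0.13430) = 0.076648 g → mol O = 0.076648 ÷ 15.999 = 0.0047908 mol
Divide by the smallest (0.0047908 mol): C 4.002, H 5.003, N 2.001, O 1.000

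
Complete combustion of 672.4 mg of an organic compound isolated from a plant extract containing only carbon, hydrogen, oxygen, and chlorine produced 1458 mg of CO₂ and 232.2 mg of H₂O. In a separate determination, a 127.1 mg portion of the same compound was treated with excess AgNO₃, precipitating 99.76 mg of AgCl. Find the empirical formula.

C9H7ClO2

mol C = 1.458 g CO₂ ÷ 44.009 g/mol = 0.033130 mol
mol H = 2 × 0.2322 g H₂O ÷ 18.015 g/mol = 0.025779 mol
From the AgCl data: mol Cl per gram of compound = (0.09976 ÷ 143.318) ÷ 0.1271 = 0.0054766 mol/g, so in the 0.6724 g combustion sample mol Cl = 0.0036825 mol
mass O = 0.6724 − (0.39792 + 0.025985 + 0.13054) = 0.11795 g → mol O = 0.11795 ÷ 15.999 = 0.0073725 mol
Divide by the smallest (0.0036825 mol): C 8.997, H 7.000, Cl 1.000, O 2.002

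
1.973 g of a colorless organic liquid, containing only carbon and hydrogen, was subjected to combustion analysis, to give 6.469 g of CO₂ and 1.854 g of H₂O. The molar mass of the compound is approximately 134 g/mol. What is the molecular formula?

mol C = 6.469 g CO₂ ÷ 44.009 g/mol = 0.14699 mol
mol H = 2 × 1.854 g H₂O ÷ 18.015 g/mol = 0.20583 mol
Divide by the smallest (0.14699 mol): C 1.000, H 1.400
Multiplying each by 5 gives whole numbers: C 5.00, H 7.00
Empirical formula: C5H7
Empirical-formula mass = 67.11 g/mol; 134 ÷ 67.11 ≈ 2, so the molecular formula is C10H14.

C10H14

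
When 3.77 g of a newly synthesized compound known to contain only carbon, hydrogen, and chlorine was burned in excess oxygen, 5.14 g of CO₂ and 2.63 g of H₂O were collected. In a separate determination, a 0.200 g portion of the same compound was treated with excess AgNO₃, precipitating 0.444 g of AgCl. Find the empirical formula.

C2H5Cl

mol C = 5.14 g CO₂ ÷ 44.009 g/mol = 0.1168 mol
mol H = 2 × 2.63 g H₂O ÷ 18.015 g/mol = 0.2920 mol
From the AgCl data: mol Cl per gram of compound = (0.444 ÷ 143.318) ÷ 0.200 = 0.01549 mol/g, so in the 3.77 g combustion sample mol Cl = 0.05840 mol
Divide by the smallest (0.05840 mol): C 2.000, H 5.000, Cl 1.000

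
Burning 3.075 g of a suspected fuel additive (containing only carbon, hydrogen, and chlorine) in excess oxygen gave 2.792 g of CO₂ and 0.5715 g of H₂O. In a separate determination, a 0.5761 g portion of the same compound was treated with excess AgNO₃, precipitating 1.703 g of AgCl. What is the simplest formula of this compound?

mol C = 2.792 g CO₂ ÷ 44.009 g/mol = 0.063442 mol
mol H = 2 × 0.5715 g H₂O ÷ 18.015 g/mol = 0.063447 mol
From the AgCl data: mol Cl per gram of compound = (1.703 ÷ 143.318) ÷ 0.5761 = 0.020626 mol/g, so in the 3.075 g combustion sample mol Cl = 0.063425 mol
Divide by the smallest (0.063425 mol): C 1.000, H 1.000, Cl 1.000

CHCl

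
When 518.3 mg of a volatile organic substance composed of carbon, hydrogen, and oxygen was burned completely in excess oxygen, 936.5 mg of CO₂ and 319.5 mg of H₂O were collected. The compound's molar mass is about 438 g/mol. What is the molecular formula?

C18H30O12

mol C = 0.9365 g CO₂ ÷ 44.009 g/mol = 0.021280 mol
mol H = 2 × 0.3195 g H₂O ÷ 18.015 g/mol = 0.035470 mol
mass O = 0.5183 − (0.25559 + 0.035754) = 0.22695 g → mol O = 0.22695 ÷ 15.999 = 0.014186 mol
Divide by the smallest (0.014186 mol): C 1.500, H 2.500, O 1.000
Multiplying each by 2 gives whole numbers: C 3.00, H 5.00, O 2.00
Empirical formula: C3H5O2
Empirical-formula mass = 73.07 g/mol; 438 ÷ 73.07 ≈ 6, so the molecular formula is C18H30O12.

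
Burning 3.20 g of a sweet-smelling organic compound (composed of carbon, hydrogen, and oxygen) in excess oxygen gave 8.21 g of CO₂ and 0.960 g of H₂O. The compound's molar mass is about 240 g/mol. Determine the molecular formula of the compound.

mol C = 8.21 g CO₂ ÷ 44.009 g/mol = 0.1866 mol
mol H = 2 × 0.960 g H₂O ÷ 18.015 g/mol = 0.1066 mol
mass O = 3.20 − (2.241 + 0.1074) = 0.8519 g → mol O = 0.8519 ÷ 15.999 = 0.05325 mol
Divide by the smallest (0.05325 mol): C 3.504, H 2.002, O 1.000
Multiplying each by 2 gives whole numbers: C 7.01, H 4.00, O 2.00
Empirical formula: C7H4O2
Empirical-formula mass = 120.11 g/mol; 240 ÷ 120.11 ≈ 2, so the molecular formula is C14H8O4.

C14H8O4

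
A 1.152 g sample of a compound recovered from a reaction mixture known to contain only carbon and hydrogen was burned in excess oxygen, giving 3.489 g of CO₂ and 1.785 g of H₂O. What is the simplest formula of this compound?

C2H5

mol C = 3.489 g CO₂ ÷ 44.009 g/mol = 0.079279 mol
mol H = 2 × 1.785 g H₂O ÷ 18.015 g/mol = 0.19817 mol
Divide by the smallest (0.079279 mol): C 1.000, H 2.500
Multiplying each by 2 gives whole numbers: C 2.00, H 5.00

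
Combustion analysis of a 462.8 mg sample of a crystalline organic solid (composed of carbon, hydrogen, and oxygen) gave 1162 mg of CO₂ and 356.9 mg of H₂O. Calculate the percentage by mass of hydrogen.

8.63%

mol C = 1.162 g CO₂ ÷ 44.009 g/mol = 0.026404 mol
mol H = 2 × 0.3569 g H₂O ÷ 18.015 g/mol = 0.039623 mol
mass O = 0.4628 − (0.31713 + 0.039940) = 0.10573 g → mol O = 0.10573 ÷ 15.999 = 0.0066083 mol
mass % H = 0.039940 g ÷ 0.4628 g × 100%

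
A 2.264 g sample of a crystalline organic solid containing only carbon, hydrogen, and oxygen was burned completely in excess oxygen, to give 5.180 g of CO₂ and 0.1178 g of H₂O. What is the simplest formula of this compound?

C9HO4

mol C = 5.180 g CO₂ ÷ 44.009 g/mol = 0.11770 mol
mol H = 2 × 0.1178 g H₂O ÷ 18.015 g/mol = 0.013078 mol
mass O = 2.264 − (1.4137 + 0.013183) = 0.83708 g → mol O = 0.83708 ÷ 15.999 = 0.052321 mol
Divide by the smallest (0.013078 mol): C 9.000, H 1.000, O 4.001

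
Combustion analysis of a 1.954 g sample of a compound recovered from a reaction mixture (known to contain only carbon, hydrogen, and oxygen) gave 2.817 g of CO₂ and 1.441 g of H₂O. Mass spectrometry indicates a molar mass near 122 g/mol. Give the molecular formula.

mol C = 2.817 g CO₂ ÷ 44.009 g/mol = 0.064010 mol
mol H = 2 × 1.441 g H₂O ÷ 18.015 g/mol = 0.15998 mol
mass O = 1.954 − (0.76882 + 0.16126) = 1.0239 g → mol O = 1.0239 ÷ 15.999 = 0.063999 mol
Divide by the smallest (0.063999 mol): C 1.000, H 2.500, O 1.000
Multiplying each by 2 gives whole numbers: C 2.00, H 5.00, O 2.00
Empirical formula: C2H5O2
Empirical-formula mass = 61.06 g/mol; 122 ÷ 61.06 ≈ 2, so the molecular formula is C4H10O4.

C4H10O4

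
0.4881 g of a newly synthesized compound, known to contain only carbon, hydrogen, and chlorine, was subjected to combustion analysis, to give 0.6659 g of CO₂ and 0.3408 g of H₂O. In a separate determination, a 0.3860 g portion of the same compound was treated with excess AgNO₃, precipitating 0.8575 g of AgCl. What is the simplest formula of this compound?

mol C = 0.6659 g CO₂ ÷ 44.009 g/mol = 0.015131 mol
mol H = 2 × 0.3408 g H₂O ÷ 18.015 g/mol = 0.037835 mol
From the AgCl data: mol Cl per gram of compound = (0.8575 ÷ 143.318) ÷ 0.3860 = 0.015501 mol/g, so in the 0.4881 g combustion sample mol Cl = 0.0075658 mol
Divide by the smallest (0.0075658 mol): C 2.000, H 5.001, Cl 1.000

C2H5Cl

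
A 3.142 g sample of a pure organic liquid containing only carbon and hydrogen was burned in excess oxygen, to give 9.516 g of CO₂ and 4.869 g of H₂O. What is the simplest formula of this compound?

mol C = 9.516 g CO₂ ÷ 44.009 g/mol = 0.21623 mol
mol H = 2 × 4.869 g H₂O ÷ 18.015 g/mol = 0.54055 mol
Divide by the smallest (0.21623 mol): C 1.000, H 2.500
Multiplying each by 2 gives whole numbers: C 2.00, H 5.00

C2H5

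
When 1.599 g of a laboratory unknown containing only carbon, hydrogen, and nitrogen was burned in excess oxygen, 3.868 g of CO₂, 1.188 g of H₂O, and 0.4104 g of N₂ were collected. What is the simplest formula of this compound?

C6H9N2

mol C = 3.868 g CO₂ ÷ 44.009 g/mol = 0.087891 mol
mol H = 2 × 1.188 g H₂O ÷ 18.015 g/mol = 0.13189 mol
mol N = 2 × 0.4104 g N₂ ÷ 28.014 g/mol = 0.029300 mol
Divide by the smallest (0.029300 mol): C 3.000, H 4.501, N 1.000
Multiplying each by 2 gives whole numbers: C 6.00, H 9.00, N 2.00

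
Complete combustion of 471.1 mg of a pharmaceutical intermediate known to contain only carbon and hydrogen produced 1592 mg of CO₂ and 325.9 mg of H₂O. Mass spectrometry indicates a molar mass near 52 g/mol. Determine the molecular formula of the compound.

mol C = 1.592 g CO₂ ÷ 44.009 g/mol = 0.036174 mol
mol H = 2 × 0.3259 g H₂O ÷ 18.015 g/mol = 0.036181 mol
Divide by the smallest (0.036174 mol): C 1.000, H 1.000
Empirical formula: CH
Empirical-formula mass = 13.02 g/mol; 52 ÷ 13.02 ≈ 4, so the molecular formula is C4H4.

C4H4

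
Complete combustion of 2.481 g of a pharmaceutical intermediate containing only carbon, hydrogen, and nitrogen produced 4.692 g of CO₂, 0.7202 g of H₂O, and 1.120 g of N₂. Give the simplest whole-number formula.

mol C = 4.692 g CO₂ ÷ 44.009 g/mol = 0.10661 mol
mol H = 2 × 0.7202 g H₂O ÷ 18.015 g/mol = 0.079956 mol
mol N = 2 × 1.120 g N₂ ÷ 28.014 g/mol = 0.079960 mol
Divide by the smallest (0.079956 mol): C 1.333, H 1.000, N 1.000
Multiplying each by 3 gives whole numbers: C 4.00, H 3.00, N 3.00

C4H3N3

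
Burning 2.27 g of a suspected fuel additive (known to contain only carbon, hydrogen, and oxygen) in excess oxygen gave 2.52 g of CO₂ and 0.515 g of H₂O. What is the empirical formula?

C3H3O5

mol C = 2.52 g CO₂ ÷ 44.009 g/mol = 0.05726 mol
mol H = 2 × 0.515 g H₂O ÷ 18.015 g/mol = 0.05717 mol
mass O = 2.27 − (0.6878 + 0.05763) = 1.525 g → mol O = 1.525 ÷ 15.999 = 0.09529 mol
Divide by the smallest (0.05717 mol): C 1.002, H 1.000, O 1.667
Multiplying each by 3 gives whole numbers: C 3.00, H 3.00, O 5.00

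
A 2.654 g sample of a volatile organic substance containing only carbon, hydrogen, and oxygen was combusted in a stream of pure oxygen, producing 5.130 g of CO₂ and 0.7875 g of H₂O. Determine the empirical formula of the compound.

C8H6O5

mol C = 5.130 g CO₂ ÷ 44.009 g/mol = 0.11657 mol
mol H = 2 × 0.7875 g H₂O ÷ 18.015 g/mol = 0.087427 mol
mass O = 2.654 − (1.4001 + 0.088127) = 1.1658 g → mol O = 1.1658 ÷ 15.999 = 0.072866 mol
Divide by the smallest (0.072866 mol): C 1.600, H 1.200, O 1.000
Multiplying each by 5 gives whole numbers: C 8.00, H 6.00, O 5.00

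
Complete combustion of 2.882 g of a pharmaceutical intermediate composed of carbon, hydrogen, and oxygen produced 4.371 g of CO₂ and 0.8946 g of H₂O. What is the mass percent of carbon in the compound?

41.39%

mol C = 4.371 g CO₂ ÷ 44.009 g/mol = 0.099321 mol
mol H = 2 × 0.8946 g H₂O ÷ 18.015 g/mol = 0.099317 mol
mass O = 2.882 − (1.1929 + 0.10011) = 1.5889 g → mol O = 1.5889 ÷ 15.999 = 0.099315 mol
mass % C = 1.1929 g ÷ 2.882 g × 100%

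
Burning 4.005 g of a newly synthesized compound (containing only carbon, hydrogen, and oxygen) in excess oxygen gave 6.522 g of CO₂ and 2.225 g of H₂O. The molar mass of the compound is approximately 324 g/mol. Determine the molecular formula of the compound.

C12H20O10

mol C = 6.522 g CO₂ ÷ 44.009 g/mol = 0.14820 mol
mol H = 2 × 2.225 g H₂O ÷ 18.015 g/mol = 0.24702 mol
mass O = 4.005 − (1.7800 + 0.24899) = 1.9760 g → mol O = 1.9760 ÷ 15.999 = 0.12351 mol
Divide by the smallest (0.12351 mol): C 1.200, H 2.000, O 1.000
Multiplying each by 5 gives whole numbers: C 6.00, H 10.00, O 5.00
Empirical formula: C6H10O5
Empirical-formula mass = 162.14 g/mol; 324 ÷ 162.14 ≈ 2, so the molecular formula is C12H20O10.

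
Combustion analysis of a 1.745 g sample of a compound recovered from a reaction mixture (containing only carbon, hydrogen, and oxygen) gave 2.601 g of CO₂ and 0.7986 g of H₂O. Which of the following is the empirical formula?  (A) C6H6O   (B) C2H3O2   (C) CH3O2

mol C = 2.601 g CO₂ ÷ 44.009 g/mol = 0.059102 mol
mol H = 2 × 0.7986 g H₂O ÷ 18.015 g/mol = 0.088659 mol
mass O = 1.745 − (0.70987 + 0.089369) = 0.94576 g → mol O = 0.94576 ÷ 15.999 = 0.059114 mol
Divide by the smallest (0.059102 mol): C 1.000, H 1.500, O 1.000
Multiplying each by 2 gives whole numbers: C 2.00, H 3.00, O 2.00

(B) C2H3O2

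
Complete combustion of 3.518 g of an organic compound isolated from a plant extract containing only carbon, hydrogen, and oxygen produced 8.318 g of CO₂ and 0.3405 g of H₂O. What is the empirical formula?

mol C = 8.318 g CO₂ ÷ 44.009 g/mol = 0.18901 mol
mol H = 2 × 0.3405 g H₂O ÷ 18.015 g/mol = 0.037802 mol
mass O = 3.518 − (2.2702 + 0.038104) = 1.2097 g → mol O = 1.2097 ÷ 15.999 = 0.075613 mol
Divide by the smallest (0.037802 mol): C 5.000, H 1.000, O 2.000

C5HO2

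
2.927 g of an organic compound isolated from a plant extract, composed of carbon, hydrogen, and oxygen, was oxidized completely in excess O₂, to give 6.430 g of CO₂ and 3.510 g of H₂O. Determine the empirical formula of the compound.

C3H8O

mol C = 6.430 g CO₂ ÷ 44.009 g/mol = 0.14611 mol
mol H = 2 × 3.510 g H₂O ÷ 18.015 g/mol = 0.38968 mol
mass O = 2.927 − (1.7549 + 0.39279) = 0.77932 g → mol O = 0.77932 ÷ 15.999 = 0.048711 mol
Divide by the smallest (0.048711 mol): C 2.999, H 8.000, O 1.000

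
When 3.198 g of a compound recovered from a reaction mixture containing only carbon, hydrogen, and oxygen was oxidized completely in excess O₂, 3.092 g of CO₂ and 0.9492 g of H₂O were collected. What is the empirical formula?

C2H3O4

mol C = 3.092 g CO₂ ÷ 44.009 g/mol = 0.070258 mol
mol H = 2 × 0.9492 g H₂O ÷ 18.015 g/mol = 0.10538 mol
mass O = 3.198 − (0.84387 + 0.10622) = 2.2479 g → mol O = 2.2479 ÷ 15.999 = 0.14050 mol
Divide by the smallest (0.070258 mol): C 1.000, H 1.500, O 2.000
Multiplying each by 2 gives whole numbers: C 2.00, H 3.00, O 4.00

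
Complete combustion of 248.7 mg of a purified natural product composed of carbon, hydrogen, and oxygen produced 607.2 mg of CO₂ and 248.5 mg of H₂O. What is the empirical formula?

C4H8O

mol C = 0.6072 g CO₂ ÷ 44.009 g/mol = 0.013797 mol
mol H = 2 × 0.2485 g H₂O ÷ 18.015 g/mol = 0.027588 mol
mass O = 0.2487 − (0.16572 + 0.027809) = 0.055173 g → mol O = 0.055173 ÷ 15.999 = 0.0034485 mol
Divide by the smallest (0.0034485 mol): C 4.001, H 8.000, O 1.000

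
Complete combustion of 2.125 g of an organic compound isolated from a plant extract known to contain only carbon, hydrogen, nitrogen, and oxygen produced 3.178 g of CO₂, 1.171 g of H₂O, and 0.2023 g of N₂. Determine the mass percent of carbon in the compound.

40.82%

mol C = 3.178 g CO₂ ÷ 44.009 g/mol = 0.072213 mol
mol H = 2 × 1.171 g H₂O ÷ 18.015 g/mol = 0.13000 mol
mol N = 2 × 0.2023 g N₂ ÷ 28.014 g/mol = 0.014443 mol
mass O = 2.125 − (0.86734 + 0.13104 + 0.20230) = 0.92431 g → mol O = 0.92431 ÷ 15.999 = 0.057773 mol
mass % C = 0.86734 g ÷ 2.125 g × 100%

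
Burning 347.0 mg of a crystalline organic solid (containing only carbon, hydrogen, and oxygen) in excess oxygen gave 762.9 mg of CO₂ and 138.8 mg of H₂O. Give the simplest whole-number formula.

C9H8O4

mol C = 0.7629 g CO₂ ÷ 44.009 g/mol = 0.017335 mol
mol H = 2 × 0.1388 g H₂O ÷ 18.015 g/mol = 0.015409 mol
mass O = 0.3470 − (0.20821 + 0.015533) = 0.12326 g → mol O = 0.12326 ÷ 15.999 = 0.0077040 mol
Divide by the smallest (0.0077040 mol): C 2.250, H 2.000, O 1.000
Multiplying each by 4 gives whole numbers: C 9.00, H 8.00, O 4.00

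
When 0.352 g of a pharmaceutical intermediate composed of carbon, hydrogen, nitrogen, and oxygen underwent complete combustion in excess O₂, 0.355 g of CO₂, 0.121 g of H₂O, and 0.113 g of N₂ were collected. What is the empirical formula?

mol C = 0.355 g CO₂ ÷ 44.009 g/mol = 0.008067 mol
mol H = 2 × 0.121 g H₂O ÷ 18.015 g/mol = 0.01343 mol
mol N = 2 × 0.113 g N₂ ÷ 28.014 g/mol = 0.008067 mol
mass O = 0.352 − (0.09689 + 0.01354 + 0.1130) = 0.1286 g → mol O = 0.1286 ÷ 15.999 = 0.008036 mol
Divide by the smallest (0.008036 mol): C 1.004, H 1.672, N 1.004, O 1.000
Multiplying each by 3 gives whole numbers: C 3.01, H 5.01, N 3.01, O 3.00

C3H5N3O3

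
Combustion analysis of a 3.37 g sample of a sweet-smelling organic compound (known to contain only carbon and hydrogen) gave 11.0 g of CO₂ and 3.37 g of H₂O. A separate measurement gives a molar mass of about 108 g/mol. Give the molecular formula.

C8H12

mol C = 11.0 g CO₂ ÷ 44.009 g/mol = 0.2499 mol
mol H = 2 × 3.37 g H₂O ÷ 18.015 g/mol = 0.3741 mol
Divide by the smallest (0.2499 mol): C 1.000, H 1.497
Multiplying each by 2 gives whole numbers: C 2.00, H 2.99
Empirical formula: C2H3
Empirical-formula mass = 27.05 g/mol; 108 ÷ 27.05 ≈ 4, so the molecular formula is C8H12.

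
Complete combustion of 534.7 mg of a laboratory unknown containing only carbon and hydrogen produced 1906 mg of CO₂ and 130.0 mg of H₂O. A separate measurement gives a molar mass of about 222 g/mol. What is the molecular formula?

C18H6

mol C = 1.906 g CO₂ ÷ 44.009 g/mol = 0.043309 mol
mol H = 2 × 0.1300 g H₂O ÷ 18.015 g/mol = 0.014432 mol
Divide by the smallest (0.014432 mol): C 3.001, H 1.000
Empirical formula: C3H
Empirical-formula mass = 37.04 g/mol; 222 ÷ 37.04 ≈ 6, so the molecular formula is C18H6.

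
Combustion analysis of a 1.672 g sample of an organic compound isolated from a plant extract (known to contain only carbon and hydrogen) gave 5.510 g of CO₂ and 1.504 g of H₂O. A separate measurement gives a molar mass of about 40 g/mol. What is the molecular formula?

C3H4

mol C = 5.510 g CO₂ ÷ 44.009 g/mol = 0.12520 mol
mol H = 2 × 1.504 g H₂O ÷ 18.015 g/mol = 0.16697 mol
Divide by the smallest (0.12520 mol): C 1.000, H 1.334
Multiplying each by 3 gives whole numbers: C 3.00, H 4.00
Empirical formula: C3H4
Empirical-formula mass = 40.06 g/mol; 40 ÷ 40.06 ≈ 1, so the molecular formula is C3H4.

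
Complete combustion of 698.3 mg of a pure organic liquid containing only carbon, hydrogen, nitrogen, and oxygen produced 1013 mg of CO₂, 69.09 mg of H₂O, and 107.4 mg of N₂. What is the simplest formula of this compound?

C6H2N2O5

mol C = 1.013 g CO₂ ÷ 44.009 g/mol = 0.023018 mol
mol H = 2 × 0.06909 g H₂O ÷ 18.015 g/mol = 0.0076703 mol
mol N = 2 × 0.1074 g N₂ ÷ 28.014 g/mol = 0.0076676 mol
mass O = 0.6983 − (0.27647 + 0.0077316 + 0.10740) = 0.30670 g → mol O = 0.30670 ÷ 15.999 = 0.019170 mol
Divide by the smallest (0.0076676 mol): C 3.002, H 1.000, N 1.000, O 2.500
Multiplying each by 2 gives whole numbers: C 6.00, H 2.00, N 2.00, O 5.00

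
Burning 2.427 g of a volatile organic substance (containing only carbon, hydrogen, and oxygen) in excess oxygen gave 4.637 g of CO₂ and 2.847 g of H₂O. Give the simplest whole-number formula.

C2H6O

mol C = 4.637 g CO₂ ÷ 44.009 g/mol = 0.10536 mol
mol H = 2 × 2.847 g H₂O ÷ 18.015 g/mol = 0.31607 mol
mass O = 2.427 − (1.2655 + 0.31860) = 0.84286 g → mol O = 0.84286 ÷ 15.999 = 0.052682 mol
Divide by the smallest (0.052682 mol): C 2.000, H 6.000, O 1.000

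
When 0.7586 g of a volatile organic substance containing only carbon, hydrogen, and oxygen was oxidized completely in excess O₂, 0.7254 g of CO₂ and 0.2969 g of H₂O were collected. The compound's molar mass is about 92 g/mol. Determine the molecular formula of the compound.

mol C = 0.7254 g CO₂ ÷ 44.009 g/mol = 0.016483 mol
mol H = 2 × 0.2969 g H₂O ÷ 18.015 g/mol = 0.032961 mol
mass O = 0.7586 − (0.19798 + 0.033225) = 0.52740 g → mol O = 0.52740 ÷ 15.999 = 0.032964 mol
Divide by the smallest (0.016483 mol): C 1.000, H 2.000, O 2.000
Empirical formula: CH2O2
Empirical-formula mass = 46.02 g/mol; 92 ÷ 46.02 ≈ 2, so the molecular formula is C2H4O4.

C2H4O4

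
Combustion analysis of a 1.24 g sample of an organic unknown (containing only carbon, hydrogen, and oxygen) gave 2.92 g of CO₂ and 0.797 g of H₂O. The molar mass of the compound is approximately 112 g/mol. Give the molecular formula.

C6H8O2

mol C = 2.92 g CO₂ ÷ 44.009 g/mol = 0.06635 mol
mol H = 2 × 0.797 g H₂O ÷ 18.015 g/mol = 0.08848 mol
mass O = 1.24 − (0.7969 + 0.08919) = 0.3539 g → mol O = 0.3539 ÷ 15.999 = 0.02212 mol
Divide by the smallest (0.02212 mol): C 3.000, H 4.000, O 1.000
Empirical formula: C3H4O
Empirical-formula mass = 56.06 g/mol; 112 ÷ 56.06 ≈ 2, so the molecular formula is C6H8O2.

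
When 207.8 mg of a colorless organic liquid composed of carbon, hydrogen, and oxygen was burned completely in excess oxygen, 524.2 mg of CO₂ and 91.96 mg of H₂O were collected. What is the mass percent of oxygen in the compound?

mol C = 0.5242 g CO₂ ÷ 44.009 g/mol = 0.011911 mol
mol H = 2 × 0.09196 g H₂O ÷ 18.015 g/mol = 0.010209 mol
mass O = 0.2078 − (0.14307 + 0.010291) = 0.054444 g → mol O = 0.054444 ÷ 15.999 = 0.0034029 mol
mass % O = 0.054444 g ÷ 0.2078 g × 100%

26.20%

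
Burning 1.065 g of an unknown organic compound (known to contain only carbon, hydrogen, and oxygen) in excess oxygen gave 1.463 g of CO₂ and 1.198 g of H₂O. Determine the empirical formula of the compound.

CH4O

mol C = 1.463 g CO₂ ÷ 44.009 g/mol = 0.033243 mol
mol H = 2 × 1.198 g H₂O ÷ 18.015 g/mol = 0.13300 mol
mass O = 1.065 − (0.39928 + 0.13406) = 0.53165 g → mol O = 0.53165 ÷ 15.999 = 0.033230 mol
Divide by the smallest (0.033230 mol): C 1.000, H 4.002, O 1.000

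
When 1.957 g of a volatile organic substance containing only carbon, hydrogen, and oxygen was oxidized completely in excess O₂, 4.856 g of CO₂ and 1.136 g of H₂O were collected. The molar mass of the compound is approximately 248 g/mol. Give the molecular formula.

mol C = 4.856 g CO₂ ÷ 44.009 g/mol = 0.11034 mol
mol H = 2 × 1.136 g H₂O ÷ 18.015 g/mol = 0.12612 mol
mass O = 1.957 − (1.3253 + 0.12713) = 0.50457 g → mol O = 0.50457 ÷ 15.999 = 0.031537 mol
Divide by the smallest (0.031537 mol): C 3.499, H 3.999, O 1.000
Multiplying each by 2 gives whole numbers: C 7.00, H 8.00, O 2.00
Empirical formula: C7H8O2
Empirical-formula mass = 124.14 g/mol; 248 ÷ 124.14 ≈ 2, so the molecular formula is C14H16O4.

C14H16O4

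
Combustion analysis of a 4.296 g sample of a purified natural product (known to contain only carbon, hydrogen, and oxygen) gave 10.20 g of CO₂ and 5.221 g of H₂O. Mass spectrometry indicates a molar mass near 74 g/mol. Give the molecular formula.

mol C = 10.20 g CO₂ ÷ 44.009 g/mol = 0.23177 mol
mol H = 2 × 5.221 g H₂O ÷ 18.015 g/mol = 0.57963 mol
mass O = 4.296 − (2.7838 + 0.58427) = 0.92794 g → mol O = 0.92794 ÷ 15.999 = 0.058000 mol
Divide by the smallest (0.058000 mol): C 3.996, H 9.994, O 1.000
Empirical formula: C4H10O
Empirical-formula mass = 74.12 g/mol; 74 ÷ 74.12 ≈ 1, so the molecular formula is C4H10O.

C4H10O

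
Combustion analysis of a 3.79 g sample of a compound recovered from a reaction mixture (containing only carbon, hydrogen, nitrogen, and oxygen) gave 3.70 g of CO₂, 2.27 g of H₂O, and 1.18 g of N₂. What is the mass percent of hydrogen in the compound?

6.7%

mol C = 3.70 g CO₂ ÷ 44.009 g/mol = 0.08407 mol
mol H = 2 × 2.27 g H₂O ÷ 18.015 g/mol = 0.2520 mol
mol N = 2 × 1.18 g N₂ ÷ 28.014 g/mol = 0.08424 mol
mass O = 3.79 − (1.010 + 0.2540 + 1.180) = 1.346 g → mol O = 1.346 ÷ 15.999 = 0.08414 mol
mass % H = 0.2540 g ÷ 3.79 g × 100%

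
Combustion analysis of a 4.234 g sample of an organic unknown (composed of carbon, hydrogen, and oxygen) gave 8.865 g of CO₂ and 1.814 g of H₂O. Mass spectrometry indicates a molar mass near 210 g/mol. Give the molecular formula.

C10H10O5

mol C = 8.865 g CO₂ ÷ 44.009 g/mol = 0.20144 mol
mol H = 2 × 1.814 g H₂O ÷ 18.015 g/mol = 0.20139 mol
mass O = 4.234 − (2.4194 + 0.20300) = 1.6116 g → mol O = 1.6116 ÷ 15.999 = 0.10073 mol
Divide by the smallest (0.10073 mol): C 2.000, H 1.999, O 1.000
Empirical formula: C2H2O
Empirical-formula mass = 42.04 g/mol; 210 ÷ 42.04 ≈ 5, so the molecular formula is C10H10O5.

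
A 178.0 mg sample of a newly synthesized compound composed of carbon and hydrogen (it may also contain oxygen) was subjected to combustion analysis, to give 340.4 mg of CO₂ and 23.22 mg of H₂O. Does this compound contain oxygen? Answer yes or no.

yes

mol C = 0.3404 g CO₂ ÷ 44.009 g/mol = 0.0077348 mol
mol H = 2 × 0.02322 g H₂O ÷ 18.015 g/mol = 0.0025779 mol
C and H account for only 0.095501 g of the 0.1780 g sample; the remaining 0.082499 g must be oxygen.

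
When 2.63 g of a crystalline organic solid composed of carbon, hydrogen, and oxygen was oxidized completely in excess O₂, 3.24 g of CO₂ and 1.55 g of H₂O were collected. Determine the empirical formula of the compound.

mol C = 3.24 g CO₂ ÷ 44.009 g/mol = 0.07362 mol
mol H = 2 × 1.55 g H₂O ÷ 18.015 g/mol = 0.1721 mol
mass O = 2.63 − (0.8843 + 0.1735) = 1.572 g → mol O = 1.572 ÷ 15.999 = 0.09827 mol
Divide by the smallest (0.07362 mol): C 1.000, H 2.337, O 1.335
Multiplying each by 3 gives whole numbers: C 3.00, H 7.01, O 4.00

C3H7O4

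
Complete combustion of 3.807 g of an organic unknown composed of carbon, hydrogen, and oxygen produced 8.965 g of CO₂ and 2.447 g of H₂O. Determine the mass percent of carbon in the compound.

mol C = 8.965 g CO₂ ÷ 44.009 g/mol = 0.20371 mol
mol H = 2 × 2.447 g H₂O ÷ 18.015 g/mol = 0.27166 mol
mass O = 3.807 − (2.4467 + 0.27384) = 1.0864 g → mol O = 1.0864 ÷ 15.999 = 0.067906 mol
mass % C = 2.4467 g ÷ 3.807 g × 100%

64.27%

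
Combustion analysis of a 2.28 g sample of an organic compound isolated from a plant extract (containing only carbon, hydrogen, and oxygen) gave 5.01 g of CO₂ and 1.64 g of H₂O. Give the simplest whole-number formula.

mol C = 5.01 g CO₂ ÷ 44.009 g/mol = 0.1138 mol
mol H = 2 × 1.64 g H₂O ÷ 18.015 g/mol = 0.1821 mol
mass O = 2.28 − (1.367 + 0.1835) = 0.7291 g → mol O = 0.7291 ÷ 15.999 = 0.04557 mol
Divide by the smallest (0.04557 mol): C 2.498, H 3.995, O 1.000
Multiplying each by 2 gives whole numbers: C 5.00, H 7.99, O 2.00

C5H8O2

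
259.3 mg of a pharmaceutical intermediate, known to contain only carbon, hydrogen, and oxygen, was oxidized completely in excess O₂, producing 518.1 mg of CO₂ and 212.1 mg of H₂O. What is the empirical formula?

C2H4O

mol C = 0.5181 g CO₂ ÷ 44.009 g/mol = 0.011773 mol
mol H = 2 × 0.2121 g H₂O ÷ 18.015 g/mol = 0.023547 mol
mass O = 0.2593 − (0.14140 + 0.023735) = 0.094164 g → mol O = 0.094164 ÷ 15.999 = 0.0058856 mol
Divide by the smallest (0.0058856 mol): C 2.000, H 4.001, O 1.000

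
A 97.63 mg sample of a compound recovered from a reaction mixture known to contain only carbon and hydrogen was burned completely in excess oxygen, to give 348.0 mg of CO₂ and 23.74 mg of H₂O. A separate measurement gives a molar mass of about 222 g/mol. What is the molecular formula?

mol C = 0.3480 g CO₂ ÷ 44.009 g/mol = 0.0079075 mol
mol H = 2 × 0.02374 g H₂O ÷ 18.015 g/mol = 0.0026356 mol
Divide by the smallest (0.0026356 mol): C 3.000, H 1.000
Empirical formula: C3H
Empirical-formula mass = 37.04 g/mol; 222 ÷ 37.04 ≈ 6, so the molecular formula is C18H6.

C18H6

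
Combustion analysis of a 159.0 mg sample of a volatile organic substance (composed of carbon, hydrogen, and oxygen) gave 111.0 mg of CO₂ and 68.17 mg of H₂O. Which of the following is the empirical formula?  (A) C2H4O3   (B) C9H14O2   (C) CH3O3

(C) CH3O3

mol C = 0.1110 g CO₂ ÷ 44.009 g/mol = 0.0025222 mol
mol H = 2 × 0.06817 g H₂O ÷ 18.015 g/mol = 0.0075681 mol
mass O = 0.1590 − (0.030294 + 0.0076287) = 0.12108 g → mol O = 0.12108 ÷ 15.999 = 0.0075678 mol
Divide by the smallest (0.0025222 mol): C 1.000, H 3.001, O 3.000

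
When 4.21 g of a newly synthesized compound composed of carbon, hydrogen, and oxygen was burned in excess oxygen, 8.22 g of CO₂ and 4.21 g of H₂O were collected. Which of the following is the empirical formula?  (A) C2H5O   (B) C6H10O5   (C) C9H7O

mol C = 8.22 g CO₂ ÷ 44.009 g/mol = 0.1868 mol
mol H = 2 × 4.21 g H₂O ÷ 18.015 g/mol = 0.4674 mol
mass O = 4.21 − (2.243 + 0.4711) = 1.495 g → mol O = 1.495 ÷ 15.999 = 0.09347 mol
Divide by the smallest (0.09347 mol): C 1.998, H 5.000, O 1.000

(A) C2H5O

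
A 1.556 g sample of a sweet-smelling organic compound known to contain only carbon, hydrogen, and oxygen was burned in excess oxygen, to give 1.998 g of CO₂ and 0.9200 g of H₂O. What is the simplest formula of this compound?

mol C = 1.998 g CO₂ ÷ 44.009 g/mol = 0.045400 mol
mol H = 2 × 0.9200 g H₂O ÷ 18.015 g/mol = 0.10214 mol
mass O = 1.556 − (0.54530 + 0.10295) = 0.90775 g → mol O = 0.90775 ÷ 15.999 = 0.056738 mol
Divide by the smallest (0.045400 mol): C 1.000, H 2.250, O 1.250
Multiplying each by 4 gives whole numbers: C 4.00, H 9.00, O 5.00

C4H9O5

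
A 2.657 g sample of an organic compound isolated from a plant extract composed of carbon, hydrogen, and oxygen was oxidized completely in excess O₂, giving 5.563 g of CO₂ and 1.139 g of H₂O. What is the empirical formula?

C2H2O

mol C = 5.563 g CO₂ ÷ 44.009 g/mol = 0.12641 mol
mol H = 2 × 1.139 g H₂O ÷ 18.015 g/mol = 0.12645 mol
mass O = 2.657 − (1.5183 + 0.12746) = 1.0113 g → mol O = 1.0113 ÷ 15.999 = 0.063209 mol
Divide by the smallest (0.063209 mol): C 2.000, H 2.001, O 1.000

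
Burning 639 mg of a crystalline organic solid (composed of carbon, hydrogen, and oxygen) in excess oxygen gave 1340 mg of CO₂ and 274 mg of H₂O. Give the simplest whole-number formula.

mol C = 1.34 g CO₂ ÷ 44.009 g/mol = 0.03045 mol
mol H = 2 × 0.274 g H₂O ÷ 18.015 g/mol = 0.03042 mol
mass O = 0.639 − (0.3657 + 0.03066) = 0.2426 g → mol O = 0.2426 ÷ 15.999 = 0.01516 mol
Divide by the smallest (0.01516 mol): C 2.008, H 2.006, O 1.000

C2H2O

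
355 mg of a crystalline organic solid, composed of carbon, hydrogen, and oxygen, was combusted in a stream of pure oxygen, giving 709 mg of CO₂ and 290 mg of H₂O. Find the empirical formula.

mol C = 0.709 g CO₂ ÷ 44.009 g/mol = 0.01611 mol
mol H = 2 × 0.290 g H₂O ÷ 18.015 g/mol = 0.03220 mol
mass O = 0.355 − (0.1935 + 0.03245) = 0.1290 g → mol O = 0.1290 ÷ 15.999 = 0.008066 mol
Divide by the smallest (0.008066 mol): C 1.997, H 3.992, O 1.000

C2H4O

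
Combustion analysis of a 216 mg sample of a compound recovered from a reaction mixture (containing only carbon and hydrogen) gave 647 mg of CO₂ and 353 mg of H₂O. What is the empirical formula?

C3H8

mol C = 0.647 g CO₂ ÷ 44.009 g/mol = 0.01470 mol
mol H = 2 × 0.353 g H₂O ÷ 18.015 g/mol = 0.03919 mol
Divide by the smallest (0.01470 mol): C 1.000, H 2.666
Multiplying each by 3 gives whole numbers: C 3.00, H 8.00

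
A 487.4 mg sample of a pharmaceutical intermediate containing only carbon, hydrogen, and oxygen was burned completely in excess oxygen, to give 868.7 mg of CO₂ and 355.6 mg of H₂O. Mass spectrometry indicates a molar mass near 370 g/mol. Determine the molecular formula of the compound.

mol C = 0.8687 g CO₂ ÷ 44.009 g/mol = 0.019739 mol
mol H = 2 × 0.3556 g H₂O ÷ 18.015 g/mol = 0.039478 mol
mass O = 0.4874 − (0.23709 + 0.039794) = 0.21052 g → mol O = 0.21052 ÷ 15.999 = 0.013158 mol
Divide by the smallest (0.013158 mol): C 1.500, H 3.000, O 1.000
Multiplying each by 2 gives whole numbers: C 3.00, H 6.00, O 2.00
Empirical formula: C3H6O2
Empirical-formula mass = 74.08 g/mol; 370 ÷ 74.08 ≈ 5, so the molecular formula is C15H30O10.

C15H30O10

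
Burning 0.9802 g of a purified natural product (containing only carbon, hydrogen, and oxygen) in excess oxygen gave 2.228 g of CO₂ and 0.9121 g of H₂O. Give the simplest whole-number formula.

C3H6O

mol C = 2.228 g CO₂ ÷ 44.009 g/mol = 0.050626 mol
mol H = 2 × 0.9121 g H₂O ÷ 18.015 g/mol = 0.10126 mol
mass O = 0.9802 − (0.60807 + 0.10207) = 0.27006 g → mol O = 0.27006 ÷ 15.999 = 0.016880 mol
Divide by the smallest (0.016880 mol): C 2.999, H 5.999, O 1.000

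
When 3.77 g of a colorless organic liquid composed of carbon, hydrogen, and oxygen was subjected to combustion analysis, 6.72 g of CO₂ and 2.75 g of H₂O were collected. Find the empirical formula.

C3H6O2

mol C = 6.72 g CO₂ ÷ 44.009 g/mol = 0.1527 mol
mol H = 2 × 2.75 g H₂O ÷ 18.015 g/mol = 0.3053 mol
mass O = 3.77 − (1.834 + 0.3077) = 1.628 g → mol O = 1.628 ÷ 15.999 = 0.1018 mol
Divide by the smallest (0.1018 mol): C 1.500, H 3.000, O 1.000
Multiplying each by 2 gives whole numbers: C 3.00, H 6.00, O 2.00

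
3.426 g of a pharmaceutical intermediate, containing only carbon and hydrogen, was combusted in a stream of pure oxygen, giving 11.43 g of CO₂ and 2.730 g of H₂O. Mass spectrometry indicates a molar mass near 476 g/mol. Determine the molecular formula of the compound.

mol C = 11.43 g CO₂ ÷ 44.009 g/mol = 0.25972 mol
mol H = 2 × 2.730 g H₂O ÷ 18.015 g/mol = 0.30308 mol
Divide by the smallest (0.25972 mol): C 1.000, H 1.167
Multiplying each by 6 gives whole numbers: C 6.00, H 7.00
Empirical formula: C6H7
Empirical-formula mass = 79.12 g/mol; 476 ÷ 79.12 ≈ 6, so the molecular formula is C36H42.

C36H42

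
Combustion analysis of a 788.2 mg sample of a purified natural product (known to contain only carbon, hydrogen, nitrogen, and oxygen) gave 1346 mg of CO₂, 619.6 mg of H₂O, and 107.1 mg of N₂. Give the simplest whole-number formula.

C4H9NO2

mol C = 1.346 g CO₂ ÷ 44.009 g/mol = 0.030585 mol
mol H = 2 × 0.6196 g H₂O ÷ 18.015 g/mol = 0.068787 mol
mol N = 2 × 0.1071 g N₂ ÷ 28.014 g/mol = 0.0076462 mol
mass O = 0.7882 − (0.36735 + 0.069337 + 0.10710) = 0.24441 g → mol O = 0.24441 ÷ 15.999 = 0.015277 mol
Divide by the smallest (0.0076462 mol): C 4.000, H 8.996, N 1.000, O 1.998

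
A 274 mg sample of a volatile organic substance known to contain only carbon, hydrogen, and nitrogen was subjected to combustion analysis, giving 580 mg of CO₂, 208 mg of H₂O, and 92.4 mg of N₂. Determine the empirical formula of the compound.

C4H7N2

mol C = 0.580 g CO₂ ÷ 44.009 g/mol = 0.01318 mol
mol H = 2 × 0.208 g H₂O ÷ 18.015 g/mol = 0.02309 mol
mol N = 2 × 0.0924 g N₂ ÷ 28.014 g/mol = 0.006597 mol
Divide by the smallest (0.006597 mol): C 1.998, H 3.501, N 1.000
Multiplying each by 2 gives whole numbers: C 4.00, H 7.00, N 2.00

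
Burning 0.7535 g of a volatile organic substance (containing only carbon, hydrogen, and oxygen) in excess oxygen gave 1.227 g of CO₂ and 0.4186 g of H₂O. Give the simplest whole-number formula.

mol C = 1.227 g CO₂ ÷ 44.009 g/mol = 0.027881 mol
mol H = 2 × 0.4186 g H₂O ÷ 18.015 g/mol = 0.046472 mol
mass O = 0.7535 − (0.33487 + 0.046844) = 0.37178 g → mol O = 0.37178 ÷ 15.999 = 0.023238 mol
Divide by the smallest (0.023238 mol): C 1.200, H 2.000, O 1.000
Multiplying each by 5 gives whole numbers: C 6.00, H 10.00, O 5.00

C6H10O5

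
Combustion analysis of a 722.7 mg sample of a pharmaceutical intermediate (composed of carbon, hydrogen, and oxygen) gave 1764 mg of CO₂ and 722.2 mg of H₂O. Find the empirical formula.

C4H8O

mol C = 1.764 g CO₂ ÷ 44.009 g/mol = 0.040083 mol
mol H = 2 × 0.7222 g H₂O ÷ 18.015 g/mol = 0.080178 mol
mass O = 0.7227 − (0.48143 + 0.080819) = 0.16045 g → mol O = 0.16045 ÷ 15.999 = 0.010029 mol
Divide by the smallest (0.010029 mol): C 3.997, H 7.995, O 1.000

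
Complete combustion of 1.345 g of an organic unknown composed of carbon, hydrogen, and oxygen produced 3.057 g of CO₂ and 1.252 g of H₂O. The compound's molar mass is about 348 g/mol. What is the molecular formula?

C18H36O6

mol C = 3.057 g CO₂ ÷ 44.009 g/mol = 0.069463 mol
mol H = 2 × 1.252 g H₂O ÷ 18.015 g/mol = 0.13900 mol
mass O = 1.345 − (0.83432 + 0.14011) = 0.37057 g → mol O = 0.37057 ÷ 15.999 = 0.023162 mol
Divide by the smallest (0.023162 mol): C 2.999, H 6.001, O 1.000
Empirical formula: C3H6O
Empirical-formula mass = 58.08 g/mol; 348 ÷ 58.08 ≈ 6, so the molecular formula is C18H36O6.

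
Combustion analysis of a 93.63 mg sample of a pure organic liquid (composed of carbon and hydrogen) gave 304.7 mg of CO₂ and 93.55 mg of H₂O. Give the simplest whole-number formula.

C2H3

mol C = 0.3047 g CO₂ ÷ 44.009 g/mol = 0.0069236 mol
mol H = 2 × 0.09355 g H₂O ÷ 18.015 g/mol = 0.010386 mol
Divide by the smallest (0.0069236 mol): C 1.000, H 1.500
Multiplying each by 2 gives whole numbers: C 2.00, H 3.00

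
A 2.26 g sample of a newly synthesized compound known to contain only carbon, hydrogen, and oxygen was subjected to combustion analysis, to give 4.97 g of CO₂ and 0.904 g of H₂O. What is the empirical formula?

mol C = 4.97 g CO₂ ÷ 44.009 g/mol = 0.1129 mol
mol H = 2 × 0.904 g H₂O ÷ 18.015 g/mol = 0.1004 mol
mass O = 2.26 − (1.356 + 0.1012) = 0.8024 g → mol O = 0.8024 ÷ 15.999 = 0.05015 mol
Divide by the smallest (0.05015 mol): C 2.252, H 2.001, O 1.000
Multiplying each by 4 gives whole numbers: C 9.01, H 8.00, O 4.00

C9H8O4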